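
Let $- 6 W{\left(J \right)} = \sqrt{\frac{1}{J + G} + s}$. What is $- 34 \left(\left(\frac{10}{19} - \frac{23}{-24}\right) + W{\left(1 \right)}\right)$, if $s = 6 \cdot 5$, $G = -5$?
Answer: $- \frac{11509}{228} + \frac{17 \sqrt{119}}{6} \approx -19.57$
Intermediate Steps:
$s = 30$
$W{\left(J \right)} = - \frac{\sqrt{30 + \frac{1}{-5 + J}}}{6}$ ($W{\left(J \right)} = - \frac{\sqrt{\frac{1}{J - 5} + 30}}{6} = - \frac{\sqrt{\frac{1}{-5 + J} + 30}}{6} = - \frac{\sqrt{30 + \frac{1}{-5 + J}}}{6}$)
$- 34 \left(\left(\frac{10}{19} - \frac{23}{-24}\right) + W{\left(1 \right)}\right) = - 34 \left(\left(\frac{10}{19} - \frac{23}{-24}\right) - \frac{\sqrt{\frac{-149 + 30 \cdot 1}{-5 + 1}}}{6}\right) = - 34 \left(\left(10 \cdot \frac{1}{19} - - \frac{23}{24}\right) - \frac{\sqrt{\frac{-149 + 30}{-4}}}{6}\right) = - 34 \left(\left(\frac{10}{19} + \frac{23}{24}\right) - \frac{\sqrt{\left(- \frac{1}{4}\right) \left(-119\right)}}{6}\right) = - 34 \left(\frac{677}{456} - \frac{\sqrt{\frac{119}{4}}}{6}\right) = - 34 \left(\frac{677}{456} - \frac{\frac{1}{2} \sqrt{119}}{6}\right) = - 34 \left(\frac{677}{456} - \frac{\sqrt{119}}{12}\right) = - \frac{11509}{228} + \frac{17 \sqrt{119}}{6}$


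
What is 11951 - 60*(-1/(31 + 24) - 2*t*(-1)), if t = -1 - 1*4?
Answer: 138073/11 ≈ 12552.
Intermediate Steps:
t = -5 (t = -1 - 4 = -5)
11951 - 60*(-1/(31 + 24) - 2*t*(-1)) = 11951 - 60*(-1/(31 + 24) - 2*(-5)*(-1)) = 11951 - 60*(-1/55 + 10*(-1)) = 11951 - 60*(-1*1/55 - 10) = 11951 - 60*(-1/55 - 10) = 11951 - 60*(-551)/55 = 11951 - 1*(-6612/11) = 11951 + 6612/11 = 138073/11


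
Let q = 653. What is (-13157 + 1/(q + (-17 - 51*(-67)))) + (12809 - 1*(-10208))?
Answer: 39962581/4053 ≈ 9860.0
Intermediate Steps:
(-13157 + 1/(q + (-17 - 51*(-67)))) + (12809 - 1*(-10208)) = (-13157 + 1/(653 + (-17 - 51*(-67)))) + (12809 - 1*(-10208)) = (-13157 + 1/(653 + (-17 + 3417))) + (12809 + 10208) = (-13157 + 1/(653 + 3400)) + 23017 = (-13157 + 1/4053) + 23017 = -53325320/4053 + 23017 = 39962581/4053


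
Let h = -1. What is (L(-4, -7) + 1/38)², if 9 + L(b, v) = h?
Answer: 143641/1444 ≈ 99.474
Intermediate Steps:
L(b, v) = -10 (L(b, v) = -9 - 1 = -10)
(L(-4, -7) + 1/38)² = (-10 + 1/38)² = (-379/38)² = 143641/1444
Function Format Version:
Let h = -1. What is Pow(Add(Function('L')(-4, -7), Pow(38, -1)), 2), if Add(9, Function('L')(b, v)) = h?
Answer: Rational(143641, 1444) ≈ 99.474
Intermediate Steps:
Function('L')(b, v) = -10 (Function('L')(b, v) = Add(-9, -1) = -10)
Pow(Add(Function('L')(-4, -7), Pow(38, -1)), 2) = Pow(Add(-10, Pow(38, -1)), 2) = Pow(Add(-10, Rational(1, 38)), 2) = Pow(Rational(-379, 38), 2) = Rational(143641, 1444)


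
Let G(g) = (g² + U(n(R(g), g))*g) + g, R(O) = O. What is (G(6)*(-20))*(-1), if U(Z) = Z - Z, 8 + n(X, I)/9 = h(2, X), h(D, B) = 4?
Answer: 840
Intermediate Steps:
n(X, I) = -36 (n(X, I) = -72 + 9*4 = -72 + 36 = -36)
U(Z) = 0
G(g) = g + g² (G(g) = (g² + 0*g) + g = (g² + 0) + g = g² + g = g + g²)
(G(6)*(-20))*(-1) = ((6*(1 + 6))*(-20))*(-1) = ((6*7)*(-20))*(-1) = (42*(-20))*(-1) = -840*(-1) = 840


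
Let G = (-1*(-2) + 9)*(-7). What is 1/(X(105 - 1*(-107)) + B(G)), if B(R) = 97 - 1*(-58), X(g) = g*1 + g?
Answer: 1/579 ≈ 0.0017271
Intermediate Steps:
G = -77 (G = (2 + 9)*(-7) = 11*(-7) = -77)
X(g) = 2*g (X(g) = g + g = 2*g)
B(R) = 155 (B(R) = 97 + 58 = 155)
1/(X(105 - 1*(-107)) + B(G)) = 1/(2*(105 - 1*(-107)) + 155) = 1/(2*(105 + 107) + 155) = 1/(2*212 + 155) = 1/(424 + 155) = 1/579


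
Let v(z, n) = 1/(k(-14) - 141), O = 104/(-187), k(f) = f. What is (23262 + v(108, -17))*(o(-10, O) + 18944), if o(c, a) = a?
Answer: 12772595856216/28985 ≈ 4.4066e+8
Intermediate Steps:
O = -104/187 (O = 104*(-1/187) = -104/187 ≈ -0.55615)
v(z, n) = -1/155 (v(z, n) = 1/(-14 - 141) = 1/(-155) = -1/155)
(23262 + v(108, -17))*(o(-10, O) + 18944) = (23262 - 1/155)*(-104/187 + 18944) = (3605609/155)*(3542424/187) = 12772595856216/28985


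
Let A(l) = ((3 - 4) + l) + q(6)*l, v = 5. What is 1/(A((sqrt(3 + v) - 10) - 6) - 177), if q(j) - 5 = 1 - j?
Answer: -97/18814 - sqrt(2)/18814 ≈ -0.0052309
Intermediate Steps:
q(j) = 6 - j (q(j) = 5 + (1 - j) = 6 - j)
A(l) = -1 + l (A(l) = ((3 - 4) + l) + (6 - 1*6)*l = (-1 + l) + (6 - 6)*l = (-1 + l) + 0*l = (-1 + l) + 0 = -1 + l)
1/(A((sqrt(3 + v) - 10) - 6) - 177) = 1/((-1 + ((sqrt(3 + 5) - 10) - 6)) - 177) = 1/((-1 + ((sqrt(8) - 10) - 6)) - 177) = 1/((-1 + ((2*sqrt(2) - 10) - 6)) - 177) = 1/((-1 + ((-10 + 2*sqrt(2)) - 6)) - 177) = 1/((-1 + (-16 + 2*sqrt(2))) - 177) = 1/((-17 + 2*sqrt(2)) - 177) = 1/(-194 + 2*sqrt(2))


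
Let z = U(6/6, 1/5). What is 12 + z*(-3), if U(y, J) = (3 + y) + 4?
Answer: -12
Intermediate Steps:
U(y, J) = 7 + y
z = 8 (z = 7 + 6/6 = 7 + 6*(⅙) = 7 + 1 = 8)
12 + z*(-3) = 12 + 8*(-3) = 12 - 24 = -12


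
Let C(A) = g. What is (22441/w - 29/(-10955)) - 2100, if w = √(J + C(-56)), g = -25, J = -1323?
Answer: -23005471/10955 - 22441*I*√337/674 ≈ -2100.0 - 611.22*I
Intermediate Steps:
C(A) = -25
w = 2*I*√337 (w = √(-1323 - 25) = √(-1348) = 2*I*√337 ≈ 36.715*I)
(22441/w - 29/(-10955)) - 2100 = (22441/((2*I*√337)) - 29/(-10955)) - 2100 = (22441*(-I*√337/674) - 29*(-1/10955)) - 2100 = (-22441*I*√337/674 + 29/10955) - 2100 = (29/10955 - 22441*I*√337/674) - 2100 = -23005471/10955 - 22441*I*√337/674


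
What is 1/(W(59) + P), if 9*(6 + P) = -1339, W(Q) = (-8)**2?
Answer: -9/817 ≈ -0.011016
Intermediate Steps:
W(Q) = 64
P = -1393/9 (P = -6 + (1/9)*(-1339) = -6 - 1339/9 = -1393/9 ≈ -154.78)
1/(W(59) + P) = 1/(64 - 1393/9) = 1/(-817/9) = -9/817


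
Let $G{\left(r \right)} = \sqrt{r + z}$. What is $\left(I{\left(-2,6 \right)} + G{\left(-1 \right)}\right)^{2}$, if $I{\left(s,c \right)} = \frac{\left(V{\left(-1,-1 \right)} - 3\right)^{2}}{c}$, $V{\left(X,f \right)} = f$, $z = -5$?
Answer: $\frac{10}{9} + \frac{16 i \sqrt{6}}{3} \approx 1.1111 + 13.064 i$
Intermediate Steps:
$G{\left(r \right)} = \sqrt{-5 + r}$ ($G{\left(r \right)} = \sqrt{r - 5} = \sqrt{-5 + r}$)
$I{\left(s,c \right)} = \frac{16}{c}$ ($I{\left(s,c \right)} = \frac{\left(-1 - 3\right)^{2}}{c} = \frac{\left(-4\right)^{2}}{c} = \frac{16}{c}$)
$\left(I{\left(-2,6 \right)} + G{\left(-1 \right)}\right)^{2} = \left(\frac{16}{6} + \sqrt{-5 - 1}\right)^{2} = \left(16 \cdot \frac{1}{6} + \sqrt{-6}\right)^{2} = \left(\frac{8}{3} + i \sqrt{6}\right)^{2}$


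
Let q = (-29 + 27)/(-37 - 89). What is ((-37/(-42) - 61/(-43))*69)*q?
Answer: 95519/37926 ≈ 2.5186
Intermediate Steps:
q = 1/63 (q = -2/(-126) = -2*(-1/126) = 1/63 ≈ 0.015873)
((-37/(-42) - 61/(-43))*69)*q = ((-37/(-42) - 61/(-43))*69)*(1/63) = ((-37*(-1/42) - 61*(-1/43))*69)*(1/63) = ((37/42 + 61/43)*69)*(1/63) = ((4153/1806)*69)*(1/63) = (95519/602)*(1/63) = 95519/37926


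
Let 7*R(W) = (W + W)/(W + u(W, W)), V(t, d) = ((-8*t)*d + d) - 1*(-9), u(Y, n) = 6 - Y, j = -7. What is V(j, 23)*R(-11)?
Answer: -4840/7 ≈ -691.43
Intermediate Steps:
V(t, d) = 9 + d - 8*d*t (V(t, d) = (-8*d*t + d) + 9 = (d - 8*d*t) + 9 = 9 + d - 8*d*t)
R(W) = W/21 (R(W) = ((W + W)/(W + (6 - W)))/7 = ((2*W)/6)/7 = ((2*W)*(⅙))/7 = (W/3)/7 = W/21)
V(j, 23)*R(-11) = (9 + 23 - 8*23*(-7))*((1/21)*(-11)) = (9 + 23 + 1288)*(-11/21) = 1320*(-11/21) = -4840/7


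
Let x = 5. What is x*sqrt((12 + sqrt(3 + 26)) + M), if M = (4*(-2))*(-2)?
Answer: 5*sqrt(28 + sqrt(29)) ≈ 28.890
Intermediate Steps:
M = 16 (M = -8*(-2) = 16)
x*sqrt((12 + sqrt(3 + 26)) + M) = 5*sqrt((12 + sqrt(3 + 26)) + 16) = 5*sqrt((12 + sqrt(29)) + 16) = 5*sqrt(28 + sqrt(29))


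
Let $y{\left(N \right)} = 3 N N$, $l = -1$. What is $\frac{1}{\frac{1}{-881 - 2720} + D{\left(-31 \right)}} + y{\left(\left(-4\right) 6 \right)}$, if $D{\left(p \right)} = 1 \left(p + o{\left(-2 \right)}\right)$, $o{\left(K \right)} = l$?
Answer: $\frac{199119023}{115233} \approx 1728.0$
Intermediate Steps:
$y{\left(N \right)} = 3 N^{2}$
$o{\left(K \right)} = -1$
$D{\left(p \right)} = -1 + p$ ($D{\left(p \right)} = 1 \left(p - 1\right) = 1 \left(-1 + p\right) = -1 + p$)
$\frac{1}{\frac{1}{-881 - 2720} + D{\left(-31 \right)}} + y{\left(\left(-4\right) 6 \right)} = \frac{1}{\frac{1}{-881 - 2720} - 32} + 3 \left(\left(-4\right) 6\right)^{2} = \frac{1}{\frac{1}{-3601} - 32} + 3 \left(-24\right)^{2} = \frac{1}{- \frac{1}{3601} - 32} + 3 \cdot 576 = \frac{1}{- \frac{115233}{3601}} + 1728 = - \frac{3601}{115233} + 1728 = \frac{199119023}{115233}$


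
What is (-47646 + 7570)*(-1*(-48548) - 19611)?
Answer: -1159679212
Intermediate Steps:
(-47646 + 7570)*(-1*(-48548) - 19611) = -40076*(48548 - 19611) = -40076*28937 = -1159679212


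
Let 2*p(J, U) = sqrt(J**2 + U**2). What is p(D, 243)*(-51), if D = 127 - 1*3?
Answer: -255*sqrt(2977)/2 ≈ -6956.6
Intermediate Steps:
D = 124 (D = 127 - 3 = 124)
p(J, U) = sqrt(J**2 + U**2)/2
p(D, 243)*(-51) = (sqrt(124**2 + 243**2)/2)*(-51) = (sqrt(15376 + 59049)/2)*(-51) = (sqrt(74425)/2)*(-51) = ((5*sqrt(2977))/2)*(-51) = (5*sqrt(2977)/2)*(-51) = -255*sqrt(2977)/2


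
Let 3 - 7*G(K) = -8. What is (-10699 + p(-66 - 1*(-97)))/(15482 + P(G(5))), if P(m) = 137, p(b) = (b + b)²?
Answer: -6855/15619 ≈ -0.43889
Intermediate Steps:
p(b) = 4*b² (p(b) = (2*b)² = 4*b²)
G(K) = 11/7 (G(K) = 3/7 - ⅐*(-8) = 3/7 + 8/7 = 11/7)
(-10699 + p(-66 - 1*(-97)))/(15482 + P(G(5))) = (-10699 + 4*(-66 - 1*(-97))²)/(15482 + 137) = (-10699 + 4*(-66 + 97)²)/15619 = (-10699 + 4*31²)*(1/15619) = (-10699 + 4*961)*(1/15619) = (-10699 + 3844)*(1/15619) = -6855*1/15619 = -6855/15619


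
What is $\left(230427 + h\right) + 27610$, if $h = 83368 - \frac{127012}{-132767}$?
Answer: $\frac{45327444647}{132767} \approx 3.4141 \cdot 10^{5}$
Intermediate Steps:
$h = \frac{11068646268}{132767}$ ($h = 83368 - - \frac{127012}{132767} = 83368 + \frac{127012}{132767} = \frac{11068646268}{132767} \approx 83369.0$)
$\left(230427 + h\right) + 27610 = \left(230427 + \frac{11068646268}{132767}\right) + 27610 = \frac{41661747777}{132767} + 27610 = \frac{45327444647}{132767}$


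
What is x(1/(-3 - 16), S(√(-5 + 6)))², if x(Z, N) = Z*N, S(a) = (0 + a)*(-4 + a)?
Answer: 9/361 ≈ 0.024931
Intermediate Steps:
S(a) = a*(-4 + a)
x(Z, N) = N*Z
x(1/(-3 - 16), S(√(-5 + 6)))² = ((√(-5 + 6)*(-4 + √(-5 + 6)))/(-3 - 16))² = ((√1*(-4 + √1))/(-19))² = ((1*(-4 + 1))*(-1/19))² = ((1*(-3))*(-1/19))² = (-3*(-1/19))² = (3/19)² = 9/361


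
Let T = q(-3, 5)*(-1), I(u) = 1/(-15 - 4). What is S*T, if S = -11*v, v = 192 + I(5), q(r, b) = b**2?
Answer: 1002925/19 ≈ 52786.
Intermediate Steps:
I(u) = -1/19 (I(u) = 1/(-19) = -1/19)
v = 3647/19 (v = 192 - 1/19 = 3647/19 ≈ 191.95)
S = -40117/19 (S = -11*3647/19 = -40117/19 ≈ -2111.4)
T = -25 (T = 5**2*(-1) = 25*(-1) = -25)
S*T = -40117/19*(-25) = 1002925/19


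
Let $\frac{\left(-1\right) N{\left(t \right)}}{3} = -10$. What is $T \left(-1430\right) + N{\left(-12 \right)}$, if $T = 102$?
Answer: $-145830$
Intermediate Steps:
$N{\left(t \right)} = 30$ ($N{\left(t \right)} = \left(-3\right) \left(-10\right) = 30$)
$T \left(-1430\right) + N{\left(-12 \right)} = 102 \left(-1430\right) + 30 = -145860 + 30 = -145830$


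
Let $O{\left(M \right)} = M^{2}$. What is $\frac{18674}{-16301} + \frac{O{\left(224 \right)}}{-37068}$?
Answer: $- \frac{377531702}{151061367} \approx -2.4992$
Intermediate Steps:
$\frac{18674}{-16301} + \frac{O{\left(224 \right)}}{-37068} = \frac{18674}{-16301} + \frac{224^{2}}{-37068} = 18674 \left(- \frac{1}{16301}\right) + 50176 \left(- \frac{1}{37068}\right) = - \frac{18674}{16301} - \frac{12544}{9267} = - \frac{377531702}{151061367}$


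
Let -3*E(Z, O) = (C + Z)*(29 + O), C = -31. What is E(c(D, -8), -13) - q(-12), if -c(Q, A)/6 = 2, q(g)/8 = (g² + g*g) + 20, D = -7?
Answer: -6704/3 ≈ -2234.7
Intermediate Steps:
q(g) = 160 + 16*g² (q(g) = 8*((g² + g*g) + 20) = 8*((g² + g²) + 20) = 8*(2*g² + 20) = 8*(20 + 2*g²) = 160 + 16*g²)
c(Q, A) = -12 (c(Q, A) = -6*2 = -12)
E(Z, O) = -(-31 + Z)*(29 + O)/3
E(c(D, -8), -13) - q(-12) = (899/3 - 29/3*(-12) + (31/3)*(-13) - ⅓*(-13)*(-12)) - (160 + 16*(-12)²) = (899/3 + 116 - 403/3 - 52) - (160 + 16*144) = 688/3 - (160 + 2304) = 688/3 - 1*2464 = 688/3 - 2464 = -6704/3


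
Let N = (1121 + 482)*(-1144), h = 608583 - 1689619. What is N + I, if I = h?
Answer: -2914868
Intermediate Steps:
h = -1081036
N = -1833832 (N = 1603*(-1144) = -1833832)
I = -1081036
N + I = -1833832 - 1081036 = -2914868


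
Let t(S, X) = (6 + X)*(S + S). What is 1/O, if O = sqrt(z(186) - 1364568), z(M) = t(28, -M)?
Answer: -I*sqrt(343662)/687324 ≈ -0.00085291*I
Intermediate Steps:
t(S, X) = 2*S*(6 + X) (t(S, X) = (6 + X)*(2*S) = 2*S*(6 + X))
z(M) = 336 - 56*M (z(M) = 2*28*(6 - M) = 336 - 56*M)
O = 2*I*sqrt(343662) (O = sqrt((336 - 56*186) - 1364568) = sqrt((336 - 10416) - 1364568) = sqrt(-10080 - 1364568) = sqrt(-1374648) = 2*I*sqrt(343662) ≈ 1172.5*I)
1/O = 1/(2*I*sqrt(343662)) = -I*sqrt(343662)/687324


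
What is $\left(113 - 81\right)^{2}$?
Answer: $1024$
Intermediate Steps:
$\left(113 - 81\right)^{2} = 32^{2} = 1024$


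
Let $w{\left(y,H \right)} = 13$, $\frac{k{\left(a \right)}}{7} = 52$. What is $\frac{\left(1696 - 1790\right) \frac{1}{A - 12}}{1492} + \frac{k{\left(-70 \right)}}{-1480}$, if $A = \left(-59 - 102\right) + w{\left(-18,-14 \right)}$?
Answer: $- \frac{1084437}{4416320} \approx -0.24555$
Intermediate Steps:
$k{\left(a \right)} = 364$ ($k{\left(a \right)} = 7 \cdot 52 = 364$)
$A = -148$ ($A = \left(-59 - 102\right) + 13 = -161 + 13 = -148$)
$\frac{\left(1696 - 1790\right) \frac{1}{A - 12}}{1492} + \frac{k{\left(-70 \right)}}{-1480} = \frac{\left(1696 - 1790\right) \frac{1}{-148 - 12}}{1492} + \frac{364}{-1480} = - \frac{94}{-160} \cdot \frac{1}{1492} + 364 \left(- \frac{1}{1480}\right) = \left(-94\right) \left(- \frac{1}{160}\right) \frac{1}{1492} - \frac{91}{370} = \frac{47}{80} \cdot \frac{1}{1492} - \frac{91}{370} = \frac{47}{119360} - \frac{91}{370} = - \frac{1084437}{4416320}$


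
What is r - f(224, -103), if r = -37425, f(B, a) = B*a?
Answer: -14353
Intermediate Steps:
r - f(224, -103) = -37425 - 224*(-103) = -37425 - 1*(-23072) = -37425 + 23072 = -14353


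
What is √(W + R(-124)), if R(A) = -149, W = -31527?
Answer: 2*I*√7919 ≈ 177.98*I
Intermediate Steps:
√(W + R(-124)) = √(-31527 - 149) = √(-31676) = 2*I*√7919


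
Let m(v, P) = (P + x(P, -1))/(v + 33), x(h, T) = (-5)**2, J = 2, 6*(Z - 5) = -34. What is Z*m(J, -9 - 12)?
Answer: -8/105 ≈ -0.076190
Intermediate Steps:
Z = -2/3 (Z = 5 + (1/6)*(-34) = 5 - 17/3 = -2/3 ≈ -0.66667)
x(h, T) = 25
m(v, P) = (25 + P)/(33 + v) (m(v, P) = (P + 25)/(v + 33) = (25 + P)/(33 + v))
Z*m(J, -9 - 12) = -2*(25 + (-9 - 12))/(3*(33 + 2)) = -2*(25 - 21)/(3*35) = -2*4/105 = -2/3*4/35 = -8/105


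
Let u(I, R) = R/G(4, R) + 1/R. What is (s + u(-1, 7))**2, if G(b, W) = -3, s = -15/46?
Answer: 5909761/933156 ≈ 6.3331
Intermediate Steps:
s = -15/46 (s = -15*1/46 = -15/46 ≈ -0.32609)
u(I, R) = 1/R - R/3 (u(I, R) = R/(-3) + 1/R = R*(-1/3) + 1/R = -R/3 + 1/R = 1/R - R/3)
(s + u(-1, 7))**2 = (-15/46 + (1/7 - 1/3*7))**2 = (-15/46 + (1/7 - 7/3))**2 = (-15/46 - 46/21)**2 = (-2431/966)**2 = 5909761/933156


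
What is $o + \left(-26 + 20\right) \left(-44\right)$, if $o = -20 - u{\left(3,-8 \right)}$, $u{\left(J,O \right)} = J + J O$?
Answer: $265$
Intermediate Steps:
$o = 1$ ($o = -20 - 3 \left(1 - 8\right) = -20 - 3 \left(-7\right) = -20 - -21 = -20 + 21 = 1$)
$o + \left(-26 + 20\right) \left(-44\right) = 1 + \left(-26 + 20\right) \left(-44\right) = 1 - -264 = 1 + 264 = 265$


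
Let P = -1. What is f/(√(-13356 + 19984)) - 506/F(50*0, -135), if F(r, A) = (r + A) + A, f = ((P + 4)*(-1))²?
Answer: 253/135 + 9*√1657/3314 ≈ 1.9846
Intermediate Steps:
f = 9 (f = ((-1 + 4)*(-1))² = (3*(-1))² = (-3)² = 9)
F(r, A) = r + 2*A (F(r, A) = (A + r) + A = r + 2*A)
f/(√(-13356 + 19984)) - 506/F(50*0, -135) = 9/(√(-13356 + 19984)) - 506/(50*0 + 2*(-135)) = 9/(√6628) - 506/(0 - 270) = 9/((2*√1657)) - 506/(-270) = 9*(√1657/3314) - 506*(-1/270) = 9*√1657/3314 + 253/135 = 253/135 + 9*√1657/3314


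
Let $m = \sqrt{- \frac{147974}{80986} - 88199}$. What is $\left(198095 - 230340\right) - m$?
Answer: $-32245 - \frac{i \sqrt{144621401194342}}{40493} \approx -32245.0 - 296.99 i$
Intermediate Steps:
$m = \frac{i \sqrt{144621401194342}}{40493}$ ($m = \sqrt{\left(-147974\right) \frac{1}{80986} - 88199} = \sqrt{- \frac{73987}{40493} - 88199} = \sqrt{- \frac{3571516094}{40493}} = \frac{i \sqrt{144621401194342}}{40493} \approx 296.99 i$)
$\left(198095 - 230340\right) - m = \left(198095 - 230340\right) - \frac{i \sqrt{144621401194342}}{40493} = -32245 - \frac{i \sqrt{144621401194342}}{40493}$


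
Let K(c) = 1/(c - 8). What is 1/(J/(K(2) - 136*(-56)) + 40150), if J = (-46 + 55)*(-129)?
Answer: 45695/1834647284 ≈ 2.4907e-5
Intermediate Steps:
K(c) = 1/(-8 + c)
J = -1161 (J = 9*(-129) = -1161)
1/(J/(K(2) - 136*(-56)) + 40150) = 1/(-1161/(1/(-8 + 2) - 136*(-56)) + 40150) = 1/(-1161/(1/(-6) + 7616) + 40150) = 1/(-1161/(-1/6 + 7616) + 40150) = 1/(-1161/45695/6 + 40150) = 1/(-1161*6/45695 + 40150) = 1/(-6966/45695 + 40150) = 1/(1834647284/45695) = 45695/1834647284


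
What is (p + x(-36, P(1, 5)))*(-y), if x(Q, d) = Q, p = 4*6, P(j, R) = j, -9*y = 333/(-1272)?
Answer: 37/106 ≈ 0.34906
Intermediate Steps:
y = 37/1272 (y = -37/(-1272) = -37*(-1)/1272 = -⅑*(-111/424) = 37/1272 ≈ 0.029088)
p = 24
(p + x(-36, P(1, 5)))*(-y) = (24 - 36)*(-1*37/1272) = -12*(-37/1272) = 37/106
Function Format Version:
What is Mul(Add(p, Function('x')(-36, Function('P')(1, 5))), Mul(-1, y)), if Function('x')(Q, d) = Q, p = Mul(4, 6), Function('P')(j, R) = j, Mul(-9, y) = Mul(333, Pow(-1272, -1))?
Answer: Rational(37, 106) ≈ 0.34906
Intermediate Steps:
y = Rational(37, 1272) (y = Mul(Rational(-1, 9), Mul(333, Pow(-1272, -1))) = Mul(Rational(-1, 9), Mul(333, Rational(-1, 1272))) = Mul(Rational(-1, 9), Rational(-111, 424)) = Rational(37, 1272) ≈ 0.029088)
p = 24
Mul(Add(p, Function('x')(-36, Function('P')(1, 5))), Mul(-1, y)) = Mul(Add(24, -36), Mul(-1, Rational(37, 1272))) = Mul(-12, Rational(-37, 1272)) = Rational(37, 106)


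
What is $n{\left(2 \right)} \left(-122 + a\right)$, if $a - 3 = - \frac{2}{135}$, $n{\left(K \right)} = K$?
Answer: $- \frac{32134}{135} \approx -238.03$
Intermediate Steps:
$a = \frac{403}{135}$ ($a = 3 - \frac{2}{135} = \frac{403}{135} \approx 2.9852$)
$n{\left(2 \right)} \left(-122 + a\right) = 2 \left(-122 + \frac{403}{135}\right) = 2 \left(- \frac{16067}{135}\right) = - \frac{32134}{135}$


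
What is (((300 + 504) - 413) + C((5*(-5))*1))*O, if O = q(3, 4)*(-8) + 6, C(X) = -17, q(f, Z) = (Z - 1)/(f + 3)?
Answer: 748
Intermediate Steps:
q(f, Z) = (-1 + Z)/(3 + f)
O = 2 (O = ((-1 + 4)/(3 + 3))*(-8) + 6 = (3/6)*(-8) + 6 = ((1/6)*3)*(-8) + 6 = (1/2)*(-8) + 6 = -4 + 6 = 2)
(((300 + 504) - 413) + C((5*(-5))*1))*O = (((300 + 504) - 413) - 17)*2 = ((804 - 413) - 17)*2 = (391 - 17)*2 = 374*2 = 748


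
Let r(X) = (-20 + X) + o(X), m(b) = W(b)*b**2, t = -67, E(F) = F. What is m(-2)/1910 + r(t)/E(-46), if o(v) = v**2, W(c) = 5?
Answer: -420345/4393 ≈ -95.685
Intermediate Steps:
m(b) = 5*b**2
r(X) = -20 + X + X**2 (r(X) = (-20 + X) + X**2 = -20 + X + X**2)
m(-2)/1910 + r(t)/E(-46) = (5*(-2)**2)/1910 + (-20 - 67 + (-67)**2)/(-46) = (5*4)*(1/1910) + (-20 - 67 + 4489)*(-1/46) = 20*(1/1910) + 4402*(-1/46) = 2/191 - 2201/23 = -420345/4393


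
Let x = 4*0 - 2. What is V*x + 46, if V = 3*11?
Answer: -20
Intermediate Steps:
V = 33
x = -2 (x = 0 - 2 = -2)
V*x + 46 = 33*(-2) + 46 = -66 + 46 = -20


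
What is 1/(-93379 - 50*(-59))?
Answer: -1/90429 ≈ -1.1058e-5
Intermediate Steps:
1/(-93379 - 50*(-59)) = 1/(-93379 + 2950) = 1/(-90429) = -1/90429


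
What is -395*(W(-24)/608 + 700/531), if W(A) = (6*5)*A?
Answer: -1068475/20178 ≈ -52.952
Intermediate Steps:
W(A) = 30*A
-395*(W(-24)/608 + 700/531) = -395*((30*(-24))/608 + 700/531) = -395*(-720*1/608 + 700*(1/531)) = -395*(-45/38 + 700/531) = -395*2705/20178 = -1068475/20178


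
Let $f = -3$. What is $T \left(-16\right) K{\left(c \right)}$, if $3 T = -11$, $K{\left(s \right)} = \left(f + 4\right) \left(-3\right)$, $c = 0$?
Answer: $-176$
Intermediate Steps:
$K{\left(s \right)} = -3$ ($K{\left(s \right)} = \left(-3 + 4\right) \left(-3\right) = 1 \left(-3\right) = -3$)
$T = - \frac{11}{3}$ ($T = \frac{1}{3} \left(-11\right) = - \frac{11}{3} \approx -3.6667$)
$T \left(-16\right) K{\left(c \right)} = \left(- \frac{11}{3}\right) \left(-16\right) \left(-3\right) = \frac{176}{3} \left(-3\right) = -176$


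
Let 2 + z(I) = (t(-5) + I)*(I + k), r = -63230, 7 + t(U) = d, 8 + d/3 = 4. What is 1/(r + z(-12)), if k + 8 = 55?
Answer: -1/64317 ≈ -1.5548e-5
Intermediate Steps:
d = -12 (d = -24 + 3*4 = -24 + 12 = -12)
t(U) = -19 (t(U) = -7 - 12 = -19)
k = 47 (k = -8 + 55 = 47)
z(I) = -2 + (-19 + I)*(47 + I) (z(I) = -2 + (-19 + I)*(I + 47) = -2 + (-19 + I)*(47 + I))
1/(r + z(-12)) = 1/(-63230 + (-895 + (-12)**2 + 28*(-12))) = 1/(-63230 + (-895 + 144 - 336)) = 1/(-63230 - 1087) = 1/(-64317) = -1/64317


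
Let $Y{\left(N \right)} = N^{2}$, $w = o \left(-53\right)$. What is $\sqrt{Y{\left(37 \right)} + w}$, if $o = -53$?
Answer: $\sqrt{4178} \approx 64.637$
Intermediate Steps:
$w = 2809$ ($w = \left(-53\right) \left(-53\right) = 2809$)
$\sqrt{Y{\left(37 \right)} + w} = \sqrt{37^{2} + 2809} = \sqrt{1369 + 2809} = \sqrt{4178}$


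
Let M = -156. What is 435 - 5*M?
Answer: 1215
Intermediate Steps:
435 - 5*M = 435 - 5*(-156) = 435 + 780 = 1215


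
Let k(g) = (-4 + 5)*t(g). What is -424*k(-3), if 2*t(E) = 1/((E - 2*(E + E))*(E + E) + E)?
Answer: 212/57 ≈ 3.7193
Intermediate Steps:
t(E) = 1/(2*(E - 6*E²)) (t(E) = 1/(2*((E - 2*(E + E))*(E + E) + E)) = 1/(2*((E - 4*E)*(2*E) + E)) = 1/(2*((-3*E)*(2*E) + E)) = 1/(2*(-6*E² + E)) = 1/(2*(E - 6*E²)))
k(g) = -1/(2*g*(-1 + 6*g)) (k(g) = (-4 + 5)*(-1/(2*g*(-1 + 6*g))) = 1*(-1/(2*g*(-1 + 6*g))) = -1/(2*g*(-1 + 6*g)))
-424*k(-3) = -(-212)/((-3)*(-1 + 6*(-3))) = -(-212)*(-1)/(3*(-1 - 18)) = -(-212)*(-1)/(3*(-19)) = -(-212)*(-1)*(-1)/(3*19) = -424*(-1/114) = 212/57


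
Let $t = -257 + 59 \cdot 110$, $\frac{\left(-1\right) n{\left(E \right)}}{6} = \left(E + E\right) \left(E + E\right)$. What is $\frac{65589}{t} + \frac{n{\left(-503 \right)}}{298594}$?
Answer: $- \frac{9131820231}{930568201} \approx -9.8132$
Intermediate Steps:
$n{\left(E \right)} = - 24 E^{2}$ ($n{\left(E \right)} = - 6 \left(E + E\right) \left(E + E\right) = - 6 \cdot 2 E 2 E = - 6 \cdot 4 E^{2} = - 24 E^{2}$)
$t = 6233$ ($t = -257 + 6490 = 6233$)
$\frac{65589}{t} + \frac{n{\left(-503 \right)}}{298594} = \frac{65589}{6233} + \frac{\left(-24\right) \left(-503\right)^{2}}{298594} = 65589 \cdot \frac{1}{6233} + \left(-24\right) 253009 \cdot \frac{1}{298594} = \frac{65589}{6233} - \frac{3036108}{149297} = - \frac{9131820231}{930568201}$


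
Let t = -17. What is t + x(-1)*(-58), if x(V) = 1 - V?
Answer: -133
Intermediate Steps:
t + x(-1)*(-58) = -17 + (1 - 1*(-1))*(-58) = -17 + (1 + 1)*(-58) = -17 + 2*(-58) = -17 - 116 = -133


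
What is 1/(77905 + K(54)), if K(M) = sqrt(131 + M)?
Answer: 15581/1213837768 - sqrt(185)/6069188840 ≈ 1.2834e-5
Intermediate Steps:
1/(77905 + K(54)) = 1/(77905 + sqrt(131 + 54)) = 1/(77905 + sqrt(185))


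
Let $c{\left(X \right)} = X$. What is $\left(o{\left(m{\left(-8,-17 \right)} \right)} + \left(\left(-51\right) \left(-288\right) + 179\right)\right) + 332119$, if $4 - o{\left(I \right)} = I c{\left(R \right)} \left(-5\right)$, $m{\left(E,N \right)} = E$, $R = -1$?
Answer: $347030$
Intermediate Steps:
$o{\left(I \right)} = 4 - 5 I$ ($o{\left(I \right)} = 4 - I \left(-1\right) \left(-5\right) = 4 - - I \left(-5\right) = 4 - 5 I$)
$\left(o{\left(m{\left(-8,-17 \right)} \right)} + \left(\left(-51\right) \left(-288\right) + 179\right)\right) + 332119 = \left(\left(4 - -40\right) + \left(\left(-51\right) \left(-288\right) + 179\right)\right) + 332119 = \left(\left(4 + 40\right) + \left(14688 + 179\right)\right) + 332119 = \left(44 + 14867\right) + 332119 = 14911 + 332119 = 347030$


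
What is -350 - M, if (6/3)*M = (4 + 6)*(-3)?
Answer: -335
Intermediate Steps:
M = -15 (M = ((4 + 6)*(-3))/2 = (10*(-3))/2 = (½)*(-30) = -15)
-350 - M = -350 - 1*(-15) = -350 + 15 = -335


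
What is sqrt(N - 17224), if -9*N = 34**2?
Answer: 2*I*sqrt(39043)/3 ≈ 131.73*I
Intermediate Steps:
N = -1156/9 (N = -1/9*34**2 = -1/9*1156 = -1156/9 ≈ -128.44)
sqrt(N - 17224) = sqrt(-1156/9 - 17224) = sqrt(-156172/9) = 2*I*sqrt(39043)/3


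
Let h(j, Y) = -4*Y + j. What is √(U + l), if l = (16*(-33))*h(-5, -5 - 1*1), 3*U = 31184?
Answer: 8*√51/3 ≈ 19.044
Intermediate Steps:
U = 31184/3 (U = (⅓)*31184 = 31184/3 ≈ 10395.)
h(j, Y) = j - 4*Y
l = -10032 (l = (16*(-33))*(-5 - 4*(-5 - 1*1)) = -528*(-5 - 4*(-5 - 1)) = -528*(-5 - 4*(-6)) = -528*(-5 + 24) = -528*19 = -10032)
√(U + l) = √(31184/3 - 10032) = √(1088/3) = 8*√51/3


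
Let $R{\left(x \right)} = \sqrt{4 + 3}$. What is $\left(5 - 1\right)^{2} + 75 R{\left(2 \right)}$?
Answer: $16 + 75 \sqrt{7} \approx 214.43$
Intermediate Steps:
$R{\left(x \right)} = \sqrt{7}$
$\left(5 - 1\right)^{2} + 75 R{\left(2 \right)} = \left(5 - 1\right)^{2} + 75 \sqrt{7} = 4^{2} + 75 \sqrt{7} = 16 + 75 \sqrt{7}$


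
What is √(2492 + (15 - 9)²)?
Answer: 4*√158 ≈ 50.279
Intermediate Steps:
√(2492 + (15 - 9)²) = √(2492 + 6²) = √(2492 + 36) = √2528 = 4*√158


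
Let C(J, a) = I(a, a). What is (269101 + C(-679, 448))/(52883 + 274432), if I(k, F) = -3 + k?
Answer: 269546/327315 ≈ 0.82351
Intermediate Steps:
C(J, a) = -3 + a
(269101 + C(-679, 448))/(52883 + 274432) = (269101 + (-3 + 448))/(52883 + 274432) = (269101 + 445)/327315 = 269546*(1/327315) = 269546/327315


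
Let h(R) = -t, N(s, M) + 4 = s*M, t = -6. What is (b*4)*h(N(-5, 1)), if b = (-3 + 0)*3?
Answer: -216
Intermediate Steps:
b = -9 (b = -3*3 = -9)
N(s, M) = -4 + M*s (N(s, M) = -4 + s*M = -4 + M*s)
h(R) = 6 (h(R) = -1*(-6) = 6)
(b*4)*h(N(-5, 1)) = -9*4*6 = -36*6 = -216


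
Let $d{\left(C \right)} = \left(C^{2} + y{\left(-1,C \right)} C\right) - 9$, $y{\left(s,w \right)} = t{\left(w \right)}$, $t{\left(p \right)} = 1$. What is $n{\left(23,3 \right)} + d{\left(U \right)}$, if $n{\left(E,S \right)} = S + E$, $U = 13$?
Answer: $199$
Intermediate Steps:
$y{\left(s,w \right)} = 1$
$d{\left(C \right)} = -9 + C + C^{2}$ ($d{\left(C \right)} = \left(C^{2} + 1 C\right) - 9 = \left(C^{2} + C\right) - 9 = \left(C + C^{2}\right) - 9 = -9 + C + C^{2}$)
$n{\left(E,S \right)} = E + S$
$n{\left(23,3 \right)} + d{\left(U \right)} = \left(23 + 3\right) + \left(-9 + 13 + 13^{2}\right) = 26 + \left(-9 + 13 + 169\right) = 26 + 173 = 199$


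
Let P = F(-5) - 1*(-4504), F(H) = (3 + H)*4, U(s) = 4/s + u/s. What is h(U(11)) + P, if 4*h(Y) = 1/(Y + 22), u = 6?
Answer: 4531979/1008 ≈ 4496.0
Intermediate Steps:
U(s) = 10/s (U(s) = 4/s + 6/s = 10/s)
h(Y) = 1/(4*(22 + Y)) (h(Y) = 1/(4*(Y + 22)) = 1/(4*(22 + Y)))
F(H) = 12 + 4*H
P = 4496 (P = (12 + 4*(-5)) - 1*(-4504) = (12 - 20) + 4504 = -8 + 4504 = 4496)
h(U(11)) + P = 1/(4*(22 + 10/11)) + 4496 = 1/(4*(252/11)) + 4496 = (¼)*(11/252) + 4496 = 11/1008 + 4496 = 4531979/1008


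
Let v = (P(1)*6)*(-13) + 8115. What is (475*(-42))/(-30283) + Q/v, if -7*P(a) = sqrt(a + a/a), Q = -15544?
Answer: -40933251043790/32572352979177 + 2829008*sqrt(2)/1075598619 ≈ -1.2530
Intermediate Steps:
P(a) = -sqrt(1 + a)/7 (P(a) = -sqrt(a + a/a)/7 = -sqrt(a + 1)/7 = -sqrt(1 + a)/7)
v = 8115 + 78*sqrt(2)/7 (v = (-sqrt(1 + 1)/7*6)*(-13) + 8115 = (-sqrt(2)/7*6)*(-13) + 8115 = -6*sqrt(2)/7*(-13) + 8115 = 78*sqrt(2)/7 + 8115 = 8115 + 78*sqrt(2)/7 ≈ 8130.8)
(475*(-42))/(-30283) + Q/v = (475*(-42))/(-30283) - 15544/(8115 + 78*sqrt(2)/7) = -19950*(-1/30283) - 15544/(8115 + 78*sqrt(2)/7) = 19950/30283 - 15544/(8115 + 78*sqrt(2)/7)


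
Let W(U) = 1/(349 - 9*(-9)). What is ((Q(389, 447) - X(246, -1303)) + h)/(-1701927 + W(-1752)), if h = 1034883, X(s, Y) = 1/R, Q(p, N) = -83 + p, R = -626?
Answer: -139326087725/229062354617 ≈ -0.60824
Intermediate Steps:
X(s, Y) = -1/626 (X(s, Y) = 1/(-626) = -1/626)
W(U) = 1/430 (W(U) = 1/(349 + 81) = 1/430)
((Q(389, 447) - X(246, -1303)) + h)/(-1701927 + W(-1752)) = (((-83 + 389) - 1*(-1/626)) + 1034883)/(-1701927 + 1/430) = ((306 + 1/626) + 1034883)/(-731828609/430) = (191557/626 + 1034883)*(-430/731828609) = (648028315/626)*(-430/731828609) = -139326087725/229062354617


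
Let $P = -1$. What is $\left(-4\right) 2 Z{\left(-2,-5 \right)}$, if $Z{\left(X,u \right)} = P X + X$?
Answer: $0$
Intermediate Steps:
$Z{\left(X,u \right)} = 0$ ($Z{\left(X,u \right)} = - X + X = 0$)
$\left(-4\right) 2 Z{\left(-2,-5 \right)} = \left(-4\right) 2 \cdot 0 = \left(-8\right) 0 = 0$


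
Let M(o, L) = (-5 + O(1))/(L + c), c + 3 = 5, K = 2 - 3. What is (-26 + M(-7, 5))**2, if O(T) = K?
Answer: 35344/49 ≈ 721.31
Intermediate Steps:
K = -1
O(T) = -1
c = 2 (c = -3 + 5 = 2)
M(o, L) = -6/(2 + L) (M(o, L) = (-5 - 1)/(L + 2) = -6/(2 + L))
(-26 + M(-7, 5))**2 = (-26 - 6/(2 + 5))**2 = (-26 - 6/7)**2 = (-188/7)**2 = 35344/49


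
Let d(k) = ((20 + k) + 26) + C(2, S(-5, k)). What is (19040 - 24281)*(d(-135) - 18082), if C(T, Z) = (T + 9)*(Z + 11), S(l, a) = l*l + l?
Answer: 93447030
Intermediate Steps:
S(l, a) = l + l² (S(l, a) = l² + l = l + l²)
C(T, Z) = (9 + T)*(11 + Z)
d(k) = 387 + k (d(k) = ((20 + k) + 26) + (99 + 9*(-5*(1 - 5)) + 11*2 + 2*(-5*(1 - 5))) = (46 + k) + (99 + 9*(-5*(-4)) + 22 + 2*(-5*(-4))) = (46 + k) + (99 + 9*20 + 22 + 2*20) = (46 + k) + (99 + 180 + 22 + 40) = (46 + k) + 341 = 387 + k)
(19040 - 24281)*(d(-135) - 18082) = (19040 - 24281)*((387 - 135) - 18082) = -5241*(252 - 18082) = -5241*(-17830) = 93447030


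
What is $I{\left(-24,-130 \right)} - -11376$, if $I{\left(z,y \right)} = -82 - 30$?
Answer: $11264$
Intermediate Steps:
$I{\left(z,y \right)} = -112$
$I{\left(-24,-130 \right)} - -11376 = -112 - -11376 = -112 + 11376 = 11264$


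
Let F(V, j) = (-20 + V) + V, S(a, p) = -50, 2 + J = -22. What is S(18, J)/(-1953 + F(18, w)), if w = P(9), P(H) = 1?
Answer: 50/1937 ≈ 0.025813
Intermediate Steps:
J = -24 (J = -2 - 22 = -24)
w = 1
F(V, j) = -20 + 2*V
S(18, J)/(-1953 + F(18, w)) = -50/(-1953 + (-20 + 2*18)) = -50/(-1953 + (-20 + 36)) = -50/(-1953 + 16) = -50/(-1937) = -50*(-1/1937) = 50/1937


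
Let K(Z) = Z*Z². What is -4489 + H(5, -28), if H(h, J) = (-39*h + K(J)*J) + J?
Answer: 609944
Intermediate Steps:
K(Z) = Z³
H(h, J) = J + J⁴ - 39*h (H(h, J) = (-39*h + J³*J) + J = (-39*h + J⁴) + J = (J⁴ - 39*h) + J = J + J⁴ - 39*h)
-4489 + H(5, -28) = -4489 + (-28 + (-28)⁴ - 39*5) = -4489 + (-28 + 614656 - 195) = -4489 + 614433 = 609944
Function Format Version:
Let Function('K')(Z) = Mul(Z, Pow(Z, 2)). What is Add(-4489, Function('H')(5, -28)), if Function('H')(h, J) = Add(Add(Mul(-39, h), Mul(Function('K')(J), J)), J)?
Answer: 609944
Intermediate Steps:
Function('K')(Z) = Pow(Z, 3)
Function('H')(h, J) = Add(J, Pow(J, 4), Mul(-39, h)) (Function('H')(h, J) = Add(Add(Mul(-39, h), Mul(Pow(J, 3), J)), J) = Add(Add(Mul(-39, h), Pow(J, 4)), J) = Add(Add(Pow(J, 4), Mul(-39, h)), J) = Add(J, Pow(J, 4), Mul(-39, h)))
Add(-4489, Function('H')(5, -28)) = Add(-4489, Add(-28, Pow(-28, 4), Mul(-39, 5))) = Add(-4489, Add(-28, 614656, -195)) = Add(-4489, 614433) = 609944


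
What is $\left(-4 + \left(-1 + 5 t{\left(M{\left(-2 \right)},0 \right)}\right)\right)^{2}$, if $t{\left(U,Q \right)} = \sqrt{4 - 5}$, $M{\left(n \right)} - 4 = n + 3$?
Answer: $- 50 i \approx - 50.0 i$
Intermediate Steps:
$M{\left(n \right)} = 7 + n$ ($M{\left(n \right)} = 4 + \left(n + 3\right) = 4 + \left(3 + n\right) = 7 + n$)
$t{\left(U,Q \right)} = i$ ($t{\left(U,Q \right)} = \sqrt{-1} = i$)
$\left(-4 + \left(-1 + 5 t{\left(M{\left(-2 \right)},0 \right)}\right)\right)^{2} = \left(-4 - \left(1 - 5 i\right)\right)^{2} = \left(-5 + 5 i\right)^{2}$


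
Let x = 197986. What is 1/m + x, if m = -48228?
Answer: 9548468807/48228 ≈ 1.9799e+5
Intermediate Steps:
1/m + x = 1/(-48228) + 197986 = -1/48228 + 197986 = 9548468807/48228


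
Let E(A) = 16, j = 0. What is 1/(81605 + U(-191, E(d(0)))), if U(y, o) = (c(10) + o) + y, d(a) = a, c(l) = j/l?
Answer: 1/81430 ≈ 1.2280e-5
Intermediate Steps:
c(l) = 0 (c(l) = 0/l = 0)
U(y, o) = o + y (U(y, o) = (0 + o) + y = o + y)
1/(81605 + U(-191, E(d(0)))) = 1/(81605 + (16 - 191)) = 1/(81605 - 175) = 1/81430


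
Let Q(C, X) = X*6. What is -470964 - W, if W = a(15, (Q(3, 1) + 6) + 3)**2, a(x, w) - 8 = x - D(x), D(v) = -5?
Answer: -471748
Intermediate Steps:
Q(C, X) = 6*X
a(x, w) = 13 + x (a(x, w) = 8 + (x - 1*(-5)) = 8 + (x + 5) = 8 + (5 + x) = 13 + x)
W = 784 (W = (13 + 15)**2 = 28**2 = 784)
-470964 - W = -470964 - 1*784 = -470964 - 784 = -471748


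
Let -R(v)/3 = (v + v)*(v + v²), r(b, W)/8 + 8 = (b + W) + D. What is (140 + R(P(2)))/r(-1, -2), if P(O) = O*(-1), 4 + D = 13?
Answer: -41/4 ≈ -10.250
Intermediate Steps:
D = 9 (D = -4 + 13 = 9)
r(b, W) = 8 + 8*W + 8*b (r(b, W) = -64 + 8*((b + W) + 9) = -64 + 8*((W + b) + 9) = -64 + 8*(9 + W + b) = -64 + (72 + 8*W + 8*b) = 8 + 8*W + 8*b)
P(O) = -O
R(v) = -6*v*(v + v²) (R(v) = -3*(v + v)*(v + v²) = -3*2*v*(v + v²) = -6*v*(v + v²))
(140 + R(P(2)))/r(-1, -2) = (140 + 6*(-1*2)²*(-1 - (-1)*2))/(8 + 8*(-2) + 8*(-1)) = (140 + 6*(-2)²*(-1 - 1*(-2)))/(8 - 16 - 8) = (140 + 6*4*(-1 + 2))/(-16) = (140 + 6*4*1)*(-1/16) = (140 + 24)*(-1/16) = 164*(-1/16) = -41/4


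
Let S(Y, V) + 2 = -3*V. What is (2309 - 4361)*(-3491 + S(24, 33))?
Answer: 7370784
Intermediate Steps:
S(Y, V) = -2 - 3*V
(2309 - 4361)*(-3491 + S(24, 33)) = (2309 - 4361)*(-3491 + (-2 - 3*33)) = -2052*(-3491 + (-2 - 99)) = -2052*(-3491 - 101) = -2052*(-3592) = 7370784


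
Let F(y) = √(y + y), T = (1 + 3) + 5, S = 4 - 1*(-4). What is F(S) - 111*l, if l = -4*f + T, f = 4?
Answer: 781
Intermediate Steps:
S = 8 (S = 4 + 4 = 8)
T = 9 (T = 4 + 5 = 9)
F(y) = √2*√y (F(y) = √(2*y) = √2*√y)
l = -7 (l = -4*4 + 9 = -16 + 9 = -7)
F(S) - 111*l = √2*√8 - 111*(-7) = √2*(2*√2) + 777 = 4 + 777 = 781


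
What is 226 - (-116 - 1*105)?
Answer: 447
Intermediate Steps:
226 - (-116 - 1*105) = 226 - (-116 - 105) = 226 - 1*(-221) = 226 + 221 = 447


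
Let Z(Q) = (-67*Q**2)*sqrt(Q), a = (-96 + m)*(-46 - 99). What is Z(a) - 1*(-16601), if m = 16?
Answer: 16601 - 180310400000*sqrt(29) ≈ -9.7100e+11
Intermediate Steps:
a = 11600 (a = (-96 + 16)*(-46 - 99) = -80*(-145) = 11600)
Z(Q) = -67*Q**(5/2)
Z(a) - 1*(-16601) = -180310400000*sqrt(29) - 1*(-16601) = -180310400000*sqrt(29) + 16601 = 16601 - 180310400000*sqrt(29)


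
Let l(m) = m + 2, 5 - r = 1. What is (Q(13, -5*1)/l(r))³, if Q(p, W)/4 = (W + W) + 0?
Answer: -8000/27 ≈ -296.30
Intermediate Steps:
r = 4 (r = 5 - 1*1 = 5 - 1 = 4)
Q(p, W) = 8*W (Q(p, W) = 4*((W + W) + 0) = 4*(2*W + 0) = 4*(2*W) = 8*W)
l(m) = 2 + m
(Q(13, -5*1)/l(r))³ = ((8*(-5*1))/(2 + 4))³ = ((8*(-5))/6)³ = (-40*⅙)³ = (-20/3)³ = -8000/27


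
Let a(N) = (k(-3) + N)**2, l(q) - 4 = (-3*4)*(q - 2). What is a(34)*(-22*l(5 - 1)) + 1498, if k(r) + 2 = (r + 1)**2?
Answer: 571738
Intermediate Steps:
k(r) = -2 + (1 + r)**2 (k(r) = -2 + (r + 1)**2 = -2 + (1 + r)**2)
l(q) = 28 - 12*q (l(q) = 4 + (-3*4)*(q - 2) = 4 - 12*(-2 + q) = 4 + (24 - 12*q) = 28 - 12*q)
a(N) = (2 + N)**2 (a(N) = ((-2 + (1 - 3)**2) + N)**2 = ((-2 + (-2)**2) + N)**2 = ((-2 + 4) + N)**2 = (2 + N)**2)
a(34)*(-22*l(5 - 1)) + 1498 = (2 + 34)**2*(-22*(28 - 12*(5 - 1))) + 1498 = 36**2*(-22*(28 - 12*4)) + 1498 = 1296*(-22*(28 - 48)) + 1498 = 1296*(-22*(-20)) + 1498 = 1296*440 + 1498 = 570240 + 1498 = 571738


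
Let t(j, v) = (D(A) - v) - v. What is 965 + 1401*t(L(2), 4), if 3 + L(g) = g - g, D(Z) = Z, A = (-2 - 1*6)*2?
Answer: -32659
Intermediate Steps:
A = -16 (A = (-2 - 6)*2 = -8*2 = -16)
L(g) = -3 (L(g) = -3 + (g - g) = -3 + 0 = -3)
t(j, v) = -16 - 2*v (t(j, v) = (-16 - v) - v = -16 - 2*v)
965 + 1401*t(L(2), 4) = 965 + 1401*(-16 - 2*4) = 965 + 1401*(-16 - 8) = 965 + 1401*(-24) = 965 - 33624 = -32659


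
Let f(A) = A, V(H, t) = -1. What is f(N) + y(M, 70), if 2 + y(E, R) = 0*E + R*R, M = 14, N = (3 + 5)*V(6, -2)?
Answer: 4890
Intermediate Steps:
N = -8 (N = (3 + 5)*(-1) = 8*(-1) = -8)
y(E, R) = -2 + R² (y(E, R) = -2 + (0*E + R*R) = -2 + (0 + R²) = -2 + R²)
f(N) + y(M, 70) = -8 + (-2 + 70²) = -8 + (-2 + 4900) = -8 + 4898 = 4890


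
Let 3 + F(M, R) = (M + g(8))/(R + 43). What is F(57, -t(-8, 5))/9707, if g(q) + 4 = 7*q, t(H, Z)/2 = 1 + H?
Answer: -62/553299 ≈ -0.00011206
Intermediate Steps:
t(H, Z) = 2 + 2*H (t(H, Z) = 2*(1 + H) = 2 + 2*H)
g(q) = -4 + 7*q
F(M, R) = -3 + (52 + M)/(43 + R) (F(M, R) = -3 + (M + (-4 + 7*8))/(R + 43) = -3 + (M + (-4 + 56))/(43 + R) = -3 + (M + 52)/(43 + R) = -3 + (52 + M)/(43 + R))
F(57, -t(-8, 5))/9707 = ((-77 + 57 - (-3)*(2 + 2*(-8)))/(43 - (2 + 2*(-8))))/9707 = ((-77 + 57 - (-3)*(2 - 16))/(43 - (2 - 16)))*(1/9707) = ((-77 + 57 - (-3)*(-14))/(43 - 1*(-14)))*(1/9707) = ((-77 + 57 - 3*14)/(43 + 14))*(1/9707) = ((-77 + 57 - 42)/57)*(1/9707) = ((1/57)*(-62))*(1/9707) = -62/57*1/9707 = -62/553299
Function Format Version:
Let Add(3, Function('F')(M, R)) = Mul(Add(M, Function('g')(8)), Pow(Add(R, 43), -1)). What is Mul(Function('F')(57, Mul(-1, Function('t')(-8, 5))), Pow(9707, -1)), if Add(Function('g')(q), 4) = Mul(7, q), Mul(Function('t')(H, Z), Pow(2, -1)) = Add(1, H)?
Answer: Rational(-62, 553299) ≈ -0.00011206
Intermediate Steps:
Function('t')(H, Z) = Add(2, Mul(2, H)) (Function('t')(H, Z) = Mul(2, Add(1, H)) = Add(2, Mul(2, H)))
Function('g')(q) = Add(-4, Mul(7, q))
Function('F')(M, R) = Add(-3, Mul(Pow(Add(43, R), -1), Add(52, M))) (Function('F')(M, R) = Add(-3, Mul(Add(M, Add(-4, Mul(7, 8))), Pow(Add(R, 43), -1))) = Add(-3, Mul(Add(M, Add(-4, 56)), Pow(Add(43, R), -1))) = Add(-3, Mul(Add(M, 52), Pow(Add(43, R), -1))) = Add(-3, Mul(Add(52, M), Pow(Add(43, R), -1))) = Add(-3, Mul(Pow(Add(43, R), -1), Add(52, M))))
Mul(Function('F')(57, Mul(-1, Function('t')(-8, 5))), Pow(9707, -1)) = Mul(Mul(Pow(Add(43, Mul(-1, Add(2, Mul(2, -8)))), -1), Add(-77, 57, Mul(-3, Mul(-1, Add(2, Mul(2, -8)))))), Pow(9707, -1)) = Mul(Mul(Pow(Add(43, Mul(-1, Add(2, -16))), -1), Add(-77, 57, Mul(-3, Mul(-1, Add(2, -16))))), Rational(1, 9707)) = Mul(Mul(Pow(Add(43, Mul(-1, -14)), -1), Add(-77, 57, Mul(-3, Mul(-1, -14)))), Rational(1, 9707)) = Mul(Mul(Pow(Add(43, 14), -1), Add(-77, 57, Mul(-3, 14))), Rational(1, 9707)) = Mul(Mul(Pow(57, -1), Add(-77, 57, -42)), Rational(1, 9707)) = Mul(Mul(Rational(1, 57), -62), Rational(1, 9707)) = Mul(Rational(-62, 57), Rational(1, 9707)) = Rational(-62, 553299)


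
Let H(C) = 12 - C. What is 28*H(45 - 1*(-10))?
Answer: -1204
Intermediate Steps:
28*H(45 - 1*(-10)) = 28*(12 - (45 - 1*(-10))) = 28*(12 - (45 + 10)) = 28*(12 - 1*55) = 28*(12 - 55) = 28*(-43) = -1204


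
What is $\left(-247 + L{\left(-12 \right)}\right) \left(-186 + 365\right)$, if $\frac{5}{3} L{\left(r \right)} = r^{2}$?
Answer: $- \frac{143737}{5} \approx -28747.0$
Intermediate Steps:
$L{\left(r \right)} = \frac{3 r^{2}}{5}$
$\left(-247 + L{\left(-12 \right)}\right) \left(-186 + 365\right) = \left(-247 + \frac{3 \left(-12\right)^{2}}{5}\right) \left(-186 + 365\right) = \left(-247 + \frac{3}{5} \cdot 144\right) 179 = \left(-247 + \frac{432}{5}\right) 179 = \left(- \frac{803}{5}\right) 179 = - \frac{143737}{5}$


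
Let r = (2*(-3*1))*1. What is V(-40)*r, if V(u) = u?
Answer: 240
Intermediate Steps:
r = -6 (r = (2*(-3))*1 = -6*1 = -6)
V(-40)*r = -40*(-6) = 240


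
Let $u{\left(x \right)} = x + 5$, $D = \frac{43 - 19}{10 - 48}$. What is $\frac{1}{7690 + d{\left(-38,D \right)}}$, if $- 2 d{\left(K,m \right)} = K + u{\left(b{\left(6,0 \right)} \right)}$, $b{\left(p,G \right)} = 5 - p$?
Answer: $\frac{1}{7707} \approx 0.00012975$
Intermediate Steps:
$D = - \frac{12}{19}$ ($D = \frac{24}{-38} = 24 \left(- \frac{1}{38}\right) = - \frac{12}{19} \approx -0.63158$)
$u{\left(x \right)} = 5 + x$
$d{\left(K,m \right)} = -2 - \frac{K}{2}$ ($d{\left(K,m \right)} = - \frac{K + \left(5 + \left(5 - 6\right)\right)}{2} = - \frac{K + \left(5 - 1\right)}{2} = - \frac{K + 4}{2} = - \frac{4 + K}{2} = -2 - \frac{K}{2}$)
$\frac{1}{7690 + d{\left(-38,D \right)}} = \frac{1}{7690 - -17} = \frac{1}{7690 + \left(-2 + 19\right)} = \frac{1}{7690 + 17} = \frac{1}{7707}$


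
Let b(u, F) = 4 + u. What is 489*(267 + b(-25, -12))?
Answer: 120294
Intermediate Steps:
489*(267 + b(-25, -12)) = 489*(267 + (4 - 25)) = 489*(267 - 21) = 489*246 = 120294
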